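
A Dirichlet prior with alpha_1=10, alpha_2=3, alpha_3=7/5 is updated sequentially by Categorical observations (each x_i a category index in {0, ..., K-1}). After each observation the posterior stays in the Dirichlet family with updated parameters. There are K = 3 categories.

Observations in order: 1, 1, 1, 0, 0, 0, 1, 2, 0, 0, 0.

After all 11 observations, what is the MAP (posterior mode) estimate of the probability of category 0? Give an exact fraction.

75/112

obs 1: x=1 → posterior Dirichlet(10, 4, 7/5)
obs 2: x=1 → posterior Dirichlet(10, 5, 7/5)
obs 3: x=1 → posterior Dirichlet(10, 6, 7/5)
obs 4: x=0 → posterior Dirichlet(11, 6, 7/5)
obs 5: x=0 → posterior Dirichlet(12, 6, 7/5)
obs 6: x=0 → posterior Dirichlet(13, 6, 7/5)
obs 7: x=1 → posterior Dirichlet(13, 7, 7/5)
obs 8: x=2 → posterior Dirichlet(13, 7, 12/5)
obs 9: x=0 → posterior Dirichlet(14, 7, 12/5)
obs 10: x=0 → posterior Dirichlet(15, 7, 12/5)
obs 11: x=0 → posterior Dirichlet(16, 7, 12/5)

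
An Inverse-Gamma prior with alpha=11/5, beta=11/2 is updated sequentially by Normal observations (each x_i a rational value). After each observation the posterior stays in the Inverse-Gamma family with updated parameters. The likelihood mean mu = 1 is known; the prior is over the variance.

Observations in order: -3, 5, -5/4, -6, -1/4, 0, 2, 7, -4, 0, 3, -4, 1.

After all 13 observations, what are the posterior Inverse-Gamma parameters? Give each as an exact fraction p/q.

obs 1: x=-3 → posterior Inverse-Gamma(27/10, 27/2)
obs 2: x=5 → posterior Inverse-Gamma(16/5, 43/2)
obs 3: x=-5/4 → posterior Inverse-Gamma(37/10, 769/32)
obs 4: x=-6 → posterior Inverse-Gamma(21/5, 1553/32)
obs 5: x=-1/4 → posterior Inverse-Gamma(47/10, 789/16)
obs 6: x=0 → posterior Inverse-Gamma(26/5, 797/16)
obs 7: x=2 → posterior Inverse-Gamma(57/10, 805/16)
obs 8: x=7 → posterior Inverse-Gamma(31/5, 1093/16)
obs 9: x=-4 → posterior Inverse-Gamma(67/10, 1293/16)
obs 10: x=0 → posterior Inverse-Gamma(36/5, 1301/16)
obs 11: x=3 → posterior Inverse-Gamma(77/10, 1333/16)
obs 12: x=-4 → posterior Inverse-Gamma(41/5, 1533/16)
obs 13: x=1 → posterior Inverse-Gamma(87/10, 1533/16)

alpha=87/10, beta=1533/16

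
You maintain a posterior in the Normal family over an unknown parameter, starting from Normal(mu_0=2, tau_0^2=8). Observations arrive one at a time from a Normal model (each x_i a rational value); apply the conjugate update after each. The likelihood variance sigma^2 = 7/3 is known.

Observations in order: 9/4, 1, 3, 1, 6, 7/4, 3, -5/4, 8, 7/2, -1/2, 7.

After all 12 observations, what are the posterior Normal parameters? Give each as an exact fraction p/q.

mu_0=848/295, tau_0^2=56/295

obs 1: x=9/4 → posterior Normal(68/31, 56/31)
obs 2: x=1 → posterior Normal(92/55, 56/55)
obs 3: x=3 → posterior Normal(164/79, 56/79)
obs 4: x=1 → posterior Normal(188/103, 56/103)
obs 5: x=6 → posterior Normal(332/127, 56/127)
obs 6: x=7/4 → posterior Normal(374/151, 56/151)
obs 7: x=3 → posterior Normal(446/175, 8/25)
obs 8: x=-5/4 → posterior Normal(416/199, 56/199)
obs 9: x=8 → posterior Normal(608/223, 56/223)
obs 10: x=7/2 → posterior Normal(692/247, 56/247)
obs 11: x=-1/2 → posterior Normal(680/271, 56/271)
obs 12: x=7 → posterior Normal(848/295, 56/295)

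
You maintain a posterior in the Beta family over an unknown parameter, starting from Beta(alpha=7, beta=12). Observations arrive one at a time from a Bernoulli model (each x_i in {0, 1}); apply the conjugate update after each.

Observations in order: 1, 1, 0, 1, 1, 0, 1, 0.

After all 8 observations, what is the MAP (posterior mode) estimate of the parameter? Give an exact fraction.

obs 1: x=1 → posterior Beta(8, 12)
obs 2: x=1 → posterior Beta(9, 12)
obs 3: x=0 → posterior Beta(9, 13)
obs 4: x=1 → posterior Beta(10, 13)
obs 5: x=1 → posterior Beta(11, 13)
obs 6: x=0 → posterior Beta(11, 14)
obs 7: x=1 → posterior Beta(12, 14)
obs 8: x=0 → posterior Beta(12, 15)

11/25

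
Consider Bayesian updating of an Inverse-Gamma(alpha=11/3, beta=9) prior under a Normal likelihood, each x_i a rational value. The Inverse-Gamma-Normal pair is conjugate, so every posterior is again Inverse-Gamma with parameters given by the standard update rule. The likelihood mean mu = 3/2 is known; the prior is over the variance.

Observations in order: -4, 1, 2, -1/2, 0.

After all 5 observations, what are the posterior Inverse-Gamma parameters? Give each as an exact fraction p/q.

alpha=37/6, beta=55/2

obs 1: x=-4 → posterior Inverse-Gamma(25/6, 193/8)
obs 2: x=1 → posterior Inverse-Gamma(14/3, 97/4)
obs 3: x=2 → posterior Inverse-Gamma(31/6, 195/8)
obs 4: x=-1/2 → posterior Inverse-Gamma(17/3, 211/8)
obs 5: x=0 → posterior Inverse-Gamma(37/6, 55/2)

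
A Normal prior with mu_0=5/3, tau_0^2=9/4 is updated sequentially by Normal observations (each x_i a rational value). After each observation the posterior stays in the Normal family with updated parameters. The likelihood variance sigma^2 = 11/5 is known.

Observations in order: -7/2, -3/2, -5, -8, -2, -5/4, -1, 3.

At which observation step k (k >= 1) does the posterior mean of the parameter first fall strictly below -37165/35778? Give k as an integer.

obs 1: x=-7/2 → posterior Normal(-505/534, 99/89)
obs 2: x=-3/2 → posterior Normal(-455/402, 99/134)
obs 3: x=-5 → posterior Normal(-1130/537, 99/179)
obs 4: x=-8 → posterior Normal(-1105/336, 99/224)
obs 5: x=-2 → posterior Normal(-2480/807, 99/269)
obs 6: x=-5/4 → posterior Normal(-10595/3768, 99/314)
obs 7: x=-1 → posterior Normal(-11135/4308, 99/359)
obs 8: x=3 → posterior Normal(-9515/4848, 99/404)

k = 2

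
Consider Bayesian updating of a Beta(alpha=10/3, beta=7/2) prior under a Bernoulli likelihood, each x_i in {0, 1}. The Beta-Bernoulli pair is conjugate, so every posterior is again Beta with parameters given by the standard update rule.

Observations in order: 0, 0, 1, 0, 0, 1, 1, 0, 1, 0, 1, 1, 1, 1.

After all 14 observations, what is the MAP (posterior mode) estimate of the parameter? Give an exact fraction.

obs 1: x=0 → posterior Beta(10/3, 9/2)
obs 2: x=0 → posterior Beta(10/3, 11/2)
obs 3: x=1 → posterior Beta(13/3, 11/2)
obs 4: x=0 → posterior Beta(13/3, 13/2)
obs 5: x=0 → posterior Beta(13/3, 15/2)
obs 6: x=1 → posterior Beta(16/3, 15/2)
obs 7: x=1 → posterior Beta(19/3, 15/2)
obs 8: x=0 → posterior Beta(19/3, 17/2)
obs 9: x=1 → posterior Beta(22/3, 17/2)
obs 10: x=0 → posterior Beta(22/3, 19/2)
obs 11: x=1 → posterior Beta(25/3, 19/2)
obs 12: x=1 → posterior Beta(28/3, 19/2)
obs 13: x=1 → posterior Beta(31/3, 19/2)
obs 14: x=1 → posterior Beta(34/3, 19/2)

62/113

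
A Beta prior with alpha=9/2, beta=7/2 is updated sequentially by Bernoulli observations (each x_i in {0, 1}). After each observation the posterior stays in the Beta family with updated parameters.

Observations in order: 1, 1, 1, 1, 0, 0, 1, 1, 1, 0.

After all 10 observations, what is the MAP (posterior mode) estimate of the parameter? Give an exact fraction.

21/32

obs 1: x=1 → posterior Beta(11/2, 7/2)
obs 2: x=1 → posterior Beta(13/2, 7/2)
obs 3: x=1 → posterior Beta(15/2, 7/2)
obs 4: x=1 → posterior Beta(17/2, 7/2)
obs 5: x=0 → posterior Beta(17/2, 9/2)
obs 6: x=0 → posterior Beta(17/2, 11/2)
obs 7: x=1 → posterior Beta(19/2, 11/2)
obs 8: x=1 → posterior Beta(21/2, 11/2)
obs 9: x=1 → posterior Beta(23/2, 11/2)
obs 10: x=0 → posterior Beta(23/2, 13/2)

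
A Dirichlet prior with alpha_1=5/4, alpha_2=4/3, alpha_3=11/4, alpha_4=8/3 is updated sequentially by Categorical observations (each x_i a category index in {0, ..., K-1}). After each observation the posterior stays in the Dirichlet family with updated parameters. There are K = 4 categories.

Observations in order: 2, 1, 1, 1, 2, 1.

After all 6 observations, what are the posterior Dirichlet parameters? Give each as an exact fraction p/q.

obs 1: x=2 → posterior Dirichlet(5/4, 4/3, 15/4, 8/3)
obs 2: x=1 → posterior Dirichlet(5/4, 7/3, 15/4, 8/3)
obs 3: x=1 → posterior Dirichlet(5/4, 10/3, 15/4, 8/3)
obs 4: x=1 → posterior Dirichlet(5/4, 13/3, 15/4, 8/3)
obs 5: x=2 → posterior Dirichlet(5/4, 13/3, 19/4, 8/3)
obs 6: x=1 → posterior Dirichlet(5/4, 16/3, 19/4, 8/3)

alpha_1=5/4, alpha_2=16/3, alpha_3=19/4, alpha_4=8/3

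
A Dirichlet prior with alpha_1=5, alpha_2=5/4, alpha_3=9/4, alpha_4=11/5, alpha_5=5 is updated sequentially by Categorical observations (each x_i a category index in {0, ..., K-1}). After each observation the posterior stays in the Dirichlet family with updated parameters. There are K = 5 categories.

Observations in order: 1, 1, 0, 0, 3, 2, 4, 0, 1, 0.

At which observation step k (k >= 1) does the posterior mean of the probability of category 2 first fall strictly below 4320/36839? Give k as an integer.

k = 4

obs 1: x=1 → posterior Dirichlet(5, 9/4, 9/4, 11/5, 5)
obs 2: x=1 → posterior Dirichlet(5, 13/4, 9/4, 11/5, 5)
obs 3: x=0 → posterior Dirichlet(6, 13/4, 9/4, 11/5, 5)
obs 4: x=0 → posterior Dirichlet(7, 13/4, 9/4, 11/5, 5)
obs 5: x=3 → posterior Dirichlet(7, 13/4, 9/4, 16/5, 5)
obs 6: x=2 → posterior Dirichlet(7, 13/4, 13/4, 16/5, 5)
obs 7: x=4 → posterior Dirichlet(7, 13/4, 13/4, 16/5, 6)
obs 8: x=0 → posterior Dirichlet(8, 13/4, 13/4, 16/5, 6)
obs 9: x=1 → posterior Dirichlet(8, 17/4, 13/4, 16/5, 6)
obs 10: x=0 → posterior Dirichlet(9, 17/4, 13/4, 16/5, 6)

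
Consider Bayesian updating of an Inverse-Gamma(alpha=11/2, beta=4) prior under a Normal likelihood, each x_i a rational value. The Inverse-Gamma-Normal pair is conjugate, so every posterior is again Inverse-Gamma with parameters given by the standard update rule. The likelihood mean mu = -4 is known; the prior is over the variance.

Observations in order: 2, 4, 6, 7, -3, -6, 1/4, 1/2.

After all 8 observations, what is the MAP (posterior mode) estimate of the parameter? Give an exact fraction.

obs 1: x=2 → posterior Inverse-Gamma(6, 22)
obs 2: x=4 → posterior Inverse-Gamma(13/2, 54)
obs 3: x=6 → posterior Inverse-Gamma(7, 104)
obs 4: x=7 → posterior Inverse-Gamma(15/2, 329/2)
obs 5: x=-3 → posterior Inverse-Gamma(8, 165)
obs 6: x=-6 → posterior Inverse-Gamma(17/2, 167)
obs 7: x=1/4 → posterior Inverse-Gamma(9, 5633/32)
obs 8: x=1/2 → posterior Inverse-Gamma(19/2, 5957/32)

851/48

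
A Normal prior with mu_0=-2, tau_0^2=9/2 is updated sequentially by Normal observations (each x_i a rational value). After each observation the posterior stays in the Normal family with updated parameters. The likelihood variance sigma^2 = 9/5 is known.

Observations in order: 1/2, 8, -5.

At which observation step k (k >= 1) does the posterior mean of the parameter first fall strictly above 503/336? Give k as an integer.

obs 1: x=1/2 → posterior Normal(-3/14, 9/7)
obs 2: x=8 → posterior Normal(77/24, 3/4)
obs 3: x=-5 → posterior Normal(27/34, 9/17)

k = 2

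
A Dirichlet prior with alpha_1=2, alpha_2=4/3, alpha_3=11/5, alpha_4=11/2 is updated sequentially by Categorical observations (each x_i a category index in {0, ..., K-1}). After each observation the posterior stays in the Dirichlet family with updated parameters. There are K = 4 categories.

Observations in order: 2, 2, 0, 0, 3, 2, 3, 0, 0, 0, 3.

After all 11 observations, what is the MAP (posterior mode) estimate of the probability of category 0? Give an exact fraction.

180/541

obs 1: x=2 → posterior Dirichlet(2, 4/3, 16/5, 11/2)
obs 2: x=2 → posterior Dirichlet(2, 4/3, 21/5, 11/2)
obs 3: x=0 → posterior Dirichlet(3, 4/3, 21/5, 11/2)
obs 4: x=0 → posterior Dirichlet(4, 4/3, 21/5, 11/2)
obs 5: x=3 → posterior Dirichlet(4, 4/3, 21/5, 13/2)
obs 6: x=2 → posterior Dirichlet(4, 4/3, 26/5, 13/2)
obs 7: x=3 → posterior Dirichlet(4, 4/3, 26/5, 15/2)
obs 8: x=0 → posterior Dirichlet(5, 4/3, 26/5, 15/2)
obs 9: x=0 → posterior Dirichlet(6, 4/3, 26/5, 15/2)
obs 10: x=0 → posterior Dirichlet(7, 4/3, 26/5, 15/2)
obs 11: x=3 → posterior Dirichlet(7, 4/3, 26/5, 17/2)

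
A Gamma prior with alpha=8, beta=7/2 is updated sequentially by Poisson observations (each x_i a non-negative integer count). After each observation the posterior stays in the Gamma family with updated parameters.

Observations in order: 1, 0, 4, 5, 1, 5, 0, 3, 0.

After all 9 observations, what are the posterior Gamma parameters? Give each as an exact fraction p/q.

alpha=27, beta=25/2

obs 1: x=1 → posterior Gamma(9, 9/2)
obs 2: x=0 → posterior Gamma(9, 11/2)
obs 3: x=4 → posterior Gamma(13, 13/2)
obs 4: x=5 → posterior Gamma(18, 15/2)
obs 5: x=1 → posterior Gamma(19, 17/2)
obs 6: x=5 → posterior Gamma(24, 19/2)
obs 7: x=0 → posterior Gamma(24, 21/2)
obs 8: x=3 → posterior Gamma(27, 23/2)
obs 9: x=0 → posterior Gamma(27, 25/2)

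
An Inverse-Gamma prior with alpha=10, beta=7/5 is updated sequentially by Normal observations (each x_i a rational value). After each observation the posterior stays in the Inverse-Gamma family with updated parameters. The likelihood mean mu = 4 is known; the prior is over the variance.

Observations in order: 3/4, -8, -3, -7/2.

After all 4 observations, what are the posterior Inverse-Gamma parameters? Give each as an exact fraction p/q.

alpha=12, beta=21009/160

obs 1: x=3/4 → posterior Inverse-Gamma(21/2, 1069/160)
obs 2: x=-8 → posterior Inverse-Gamma(11, 12589/160)
obs 3: x=-3 → posterior Inverse-Gamma(23/2, 16509/160)
obs 4: x=-7/2 → posterior Inverse-Gamma(12, 21009/160)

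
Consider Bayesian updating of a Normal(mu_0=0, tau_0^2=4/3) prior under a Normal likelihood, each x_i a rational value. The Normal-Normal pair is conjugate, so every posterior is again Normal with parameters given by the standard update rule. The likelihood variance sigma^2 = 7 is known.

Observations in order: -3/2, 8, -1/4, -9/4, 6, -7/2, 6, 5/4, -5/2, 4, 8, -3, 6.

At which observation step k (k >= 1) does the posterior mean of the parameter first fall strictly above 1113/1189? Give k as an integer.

obs 1: x=-3/2 → posterior Normal(-6/25, 28/25)
obs 2: x=8 → posterior Normal(26/29, 28/29)
obs 3: x=-1/4 → posterior Normal(25/33, 28/33)
obs 4: x=-9/4 → posterior Normal(16/37, 28/37)
obs 5: x=6 → posterior Normal(40/41, 28/41)
obs 6: x=-7/2 → posterior Normal(26/45, 28/45)
obs 7: x=6 → posterior Normal(50/49, 4/7)
obs 8: x=5/4 → posterior Normal(55/53, 28/53)
obs 9: x=-5/2 → posterior Normal(15/19, 28/57)
obs 10: x=4 → posterior Normal(1, 28/61)
obs 11: x=8 → posterior Normal(93/65, 28/65)
obs 12: x=-3 → posterior Normal(27/23, 28/69)
obs 13: x=6 → posterior Normal(105/73, 28/73)

k = 5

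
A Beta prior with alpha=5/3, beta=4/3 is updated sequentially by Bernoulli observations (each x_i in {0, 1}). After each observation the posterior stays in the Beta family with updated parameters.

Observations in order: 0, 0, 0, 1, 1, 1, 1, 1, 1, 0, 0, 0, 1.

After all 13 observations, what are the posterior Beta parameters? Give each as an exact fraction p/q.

obs 1: x=0 → posterior Beta(5/3, 7/3)
obs 2: x=0 → posterior Beta(5/3, 10/3)
obs 3: x=0 → posterior Beta(5/3, 13/3)
obs 4: x=1 → posterior Beta(8/3, 13/3)
obs 5: x=1 → posterior Beta(11/3, 13/3)
obs 6: x=1 → posterior Beta(14/3, 13/3)
obs 7: x=1 → posterior Beta(17/3, 13/3)
obs 8: x=1 → posterior Beta(20/3, 13/3)
obs 9: x=1 → posterior Beta(23/3, 13/3)
obs 10: x=0 → posterior Beta(23/3, 16/3)
obs 11: x=0 → posterior Beta(23/3, 19/3)
obs 12: x=0 → posterior Beta(23/3, 22/3)
obs 13: x=1 → posterior Beta(26/3, 22/3)

alpha=26/3, beta=22/3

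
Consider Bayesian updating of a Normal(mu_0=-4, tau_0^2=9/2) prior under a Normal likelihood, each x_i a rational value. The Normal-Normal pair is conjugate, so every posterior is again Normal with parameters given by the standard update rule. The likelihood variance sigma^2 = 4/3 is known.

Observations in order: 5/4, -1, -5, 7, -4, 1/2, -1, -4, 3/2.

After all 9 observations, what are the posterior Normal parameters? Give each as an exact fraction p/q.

obs 1: x=5/4 → posterior Normal(1/20, 36/35)
obs 2: x=-1 → posterior Normal(-101/248, 18/31)
obs 3: x=-5 → posterior Normal(-641/356, 36/89)
obs 4: x=7 → posterior Normal(115/464, 9/29)
obs 5: x=-4 → posterior Normal(-317/572, 36/143)
obs 6: x=1/2 → posterior Normal(-263/680, 18/85)
obs 7: x=-1 → posterior Normal(-371/788, 36/197)
obs 8: x=-4 → posterior Normal(-803/896, 9/56)
obs 9: x=3/2 → posterior Normal(-641/1004, 36/251)

mu_0=-641/1004, tau_0^2=36/251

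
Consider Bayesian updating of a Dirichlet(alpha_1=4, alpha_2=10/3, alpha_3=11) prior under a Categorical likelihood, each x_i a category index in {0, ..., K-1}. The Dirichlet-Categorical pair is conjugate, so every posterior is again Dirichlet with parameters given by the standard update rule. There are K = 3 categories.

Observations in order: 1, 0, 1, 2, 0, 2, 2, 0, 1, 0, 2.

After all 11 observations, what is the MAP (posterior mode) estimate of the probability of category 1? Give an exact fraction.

obs 1: x=1 → posterior Dirichlet(4, 13/3, 11)
obs 2: x=0 → posterior Dirichlet(5, 13/3, 11)
obs 3: x=1 → posterior Dirichlet(5, 16/3, 11)
obs 4: x=2 → posterior Dirichlet(5, 16/3, 12)
obs 5: x=0 → posterior Dirichlet(6, 16/3, 12)
obs 6: x=2 → posterior Dirichlet(6, 16/3, 13)
obs 7: x=2 → posterior Dirichlet(6, 16/3, 14)
obs 8: x=0 → posterior Dirichlet(7, 16/3, 14)
obs 9: x=1 → posterior Dirichlet(7, 19/3, 14)
obs 10: x=0 → posterior Dirichlet(8, 19/3, 14)
obs 11: x=2 → posterior Dirichlet(8, 19/3, 15)

16/79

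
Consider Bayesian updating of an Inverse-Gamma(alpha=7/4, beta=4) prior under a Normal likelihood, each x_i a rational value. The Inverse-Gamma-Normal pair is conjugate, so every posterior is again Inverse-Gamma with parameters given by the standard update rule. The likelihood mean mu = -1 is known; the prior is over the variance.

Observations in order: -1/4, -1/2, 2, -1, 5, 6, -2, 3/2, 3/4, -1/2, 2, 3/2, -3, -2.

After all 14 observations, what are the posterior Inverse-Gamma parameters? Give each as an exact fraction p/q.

alpha=35/4, beta=1069/16

obs 1: x=-1/4 → posterior Inverse-Gamma(9/4, 137/32)
obs 2: x=-1/2 → posterior Inverse-Gamma(11/4, 141/32)
obs 3: x=2 → posterior Inverse-Gamma(13/4, 285/32)
obs 4: x=-1 → posterior Inverse-Gamma(15/4, 285/32)
obs 5: x=5 → posterior Inverse-Gamma(17/4, 861/32)
obs 6: x=6 → posterior Inverse-Gamma(19/4, 1645/32)
obs 7: x=-2 → posterior Inverse-Gamma(21/4, 1661/32)
obs 8: x=3/2 → posterior Inverse-Gamma(23/4, 1761/32)
obs 9: x=3/4 → posterior Inverse-Gamma(25/4, 905/16)
obs 10: x=-1/2 → posterior Inverse-Gamma(27/4, 907/16)
obs 11: x=2 → posterior Inverse-Gamma(29/4, 979/16)
obs 12: x=3/2 → posterior Inverse-Gamma(31/4, 1029/16)
obs 13: x=-3 → posterior Inverse-Gamma(33/4, 1061/16)
obs 14: x=-2 → posterior Inverse-Gamma(35/4, 1069/16)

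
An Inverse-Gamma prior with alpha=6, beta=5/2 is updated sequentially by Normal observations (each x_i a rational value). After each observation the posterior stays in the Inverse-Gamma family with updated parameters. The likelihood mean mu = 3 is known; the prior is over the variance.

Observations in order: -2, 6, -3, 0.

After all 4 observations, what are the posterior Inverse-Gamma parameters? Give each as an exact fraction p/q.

obs 1: x=-2 → posterior Inverse-Gamma(13/2, 15)
obs 2: x=6 → posterior Inverse-Gamma(7, 39/2)
obs 3: x=-3 → posterior Inverse-Gamma(15/2, 75/2)
obs 4: x=0 → posterior Inverse-Gamma(8, 42)

alpha=8, beta=42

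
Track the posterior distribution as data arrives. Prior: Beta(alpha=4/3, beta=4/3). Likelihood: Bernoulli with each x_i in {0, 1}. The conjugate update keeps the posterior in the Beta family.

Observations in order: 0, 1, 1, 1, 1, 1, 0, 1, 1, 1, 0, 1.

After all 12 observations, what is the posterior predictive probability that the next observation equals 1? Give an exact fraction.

31/44

obs 1: x=0 → posterior Beta(4/3, 7/3)
obs 2: x=1 → posterior Beta(7/3, 7/3)
obs 3: x=1 → posterior Beta(10/3, 7/3)
obs 4: x=1 → posterior Beta(13/3, 7/3)
obs 5: x=1 → posterior Beta(16/3, 7/3)
obs 6: x=1 → posterior Beta(19/3, 7/3)
obs 7: x=0 → posterior Beta(19/3, 10/3)
obs 8: x=1 → posterior Beta(22/3, 10/3)
obs 9: x=1 → posterior Beta(25/3, 10/3)
obs 10: x=1 → posterior Beta(28/3, 10/3)
obs 11: x=0 → posterior Beta(28/3, 13/3)
obs 12: x=1 → posterior Beta(31/3, 13/3)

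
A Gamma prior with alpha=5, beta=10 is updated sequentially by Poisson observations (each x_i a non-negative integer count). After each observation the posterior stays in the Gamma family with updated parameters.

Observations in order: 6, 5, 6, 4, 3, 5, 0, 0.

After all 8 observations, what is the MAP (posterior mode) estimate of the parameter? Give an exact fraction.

obs 1: x=6 → posterior Gamma(11, 11)
obs 2: x=5 → posterior Gamma(16, 12)
obs 3: x=6 → posterior Gamma(22, 13)
obs 4: x=4 → posterior Gamma(26, 14)
obs 5: x=3 → posterior Gamma(29, 15)
obs 6: x=5 → posterior Gamma(34, 16)
obs 7: x=0 → posterior Gamma(34, 17)
obs 8: x=0 → posterior Gamma(34, 18)

11/6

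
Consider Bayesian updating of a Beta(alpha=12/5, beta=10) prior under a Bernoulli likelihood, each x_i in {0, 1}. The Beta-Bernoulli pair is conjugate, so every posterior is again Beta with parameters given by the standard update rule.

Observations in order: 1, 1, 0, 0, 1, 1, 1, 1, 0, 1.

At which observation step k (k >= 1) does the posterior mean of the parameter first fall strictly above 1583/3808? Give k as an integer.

k = 10

obs 1: x=1 → posterior Beta(17/5, 10)
obs 2: x=1 → posterior Beta(22/5, 10)
obs 3: x=0 → posterior Beta(22/5, 11)
obs 4: x=0 → posterior Beta(22/5, 12)
obs 5: x=1 → posterior Beta(27/5, 12)
obs 6: x=1 → posterior Beta(32/5, 12)
obs 7: x=1 → posterior Beta(37/5, 12)
obs 8: x=1 → posterior Beta(42/5, 12)
obs 9: x=0 → posterior Beta(42/5, 13)
obs 10: x=1 → posterior Beta(47/5, 13)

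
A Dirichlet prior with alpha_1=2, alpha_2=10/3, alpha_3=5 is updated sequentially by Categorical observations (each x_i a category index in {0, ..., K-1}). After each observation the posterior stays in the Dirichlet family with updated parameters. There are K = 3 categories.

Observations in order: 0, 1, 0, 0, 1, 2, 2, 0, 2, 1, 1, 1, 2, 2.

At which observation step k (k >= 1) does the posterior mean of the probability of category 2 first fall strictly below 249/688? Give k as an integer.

k = 4

obs 1: x=0 → posterior Dirichlet(3, 10/3, 5)
obs 2: x=1 → posterior Dirichlet(3, 13/3, 5)
obs 3: x=0 → posterior Dirichlet(4, 13/3, 5)
obs 4: x=0 → posterior Dirichlet(5, 13/3, 5)
obs 5: x=1 → posterior Dirichlet(5, 16/3, 5)
obs 6: x=2 → posterior Dirichlet(5, 16/3, 6)
obs 7: x=2 → posterior Dirichlet(5, 16/3, 7)
obs 8: x=0 → posterior Dirichlet(6, 16/3, 7)
obs 9: x=2 → posterior Dirichlet(6, 16/3, 8)
obs 10: x=1 → posterior Dirichlet(6, 19/3, 8)
obs 11: x=1 → posterior Dirichlet(6, 22/3, 8)
obs 12: x=1 → posterior Dirichlet(6, 25/3, 8)
obs 13: x=2 → posterior Dirichlet(6, 25/3, 9)
obs 14: x=2 → posterior Dirichlet(6, 25/3, 10)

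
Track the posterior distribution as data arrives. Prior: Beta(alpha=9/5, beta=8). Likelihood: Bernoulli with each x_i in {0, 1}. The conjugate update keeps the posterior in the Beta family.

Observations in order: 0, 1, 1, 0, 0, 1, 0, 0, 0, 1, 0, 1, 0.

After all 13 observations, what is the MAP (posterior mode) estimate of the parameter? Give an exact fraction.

obs 1: x=0 → posterior Beta(9/5, 9)
obs 2: x=1 → posterior Beta(14/5, 9)
obs 3: x=1 → posterior Beta(19/5, 9)
obs 4: x=0 → posterior Beta(19/5, 10)
obs 5: x=0 → posterior Beta(19/5, 11)
obs 6: x=1 → posterior Beta(24/5, 11)
obs 7: x=0 → posterior Beta(24/5, 12)
obs 8: x=0 → posterior Beta(24/5, 13)
obs 9: x=0 → posterior Beta(24/5, 14)
obs 10: x=1 → posterior Beta(29/5, 14)
obs 11: x=0 → posterior Beta(29/5, 15)
obs 12: x=1 → posterior Beta(34/5, 15)
obs 13: x=0 → posterior Beta(34/5, 16)

29/104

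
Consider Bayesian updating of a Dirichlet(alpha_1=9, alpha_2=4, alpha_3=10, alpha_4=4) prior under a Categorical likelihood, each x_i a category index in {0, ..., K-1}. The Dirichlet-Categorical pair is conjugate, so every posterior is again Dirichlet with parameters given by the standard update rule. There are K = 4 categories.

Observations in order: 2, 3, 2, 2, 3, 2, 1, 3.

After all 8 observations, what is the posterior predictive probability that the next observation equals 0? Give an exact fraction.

9/35

obs 1: x=2 → posterior Dirichlet(9, 4, 11, 4)
obs 2: x=3 → posterior Dirichlet(9, 4, 11, 5)
obs 3: x=2 → posterior Dirichlet(9, 4, 12, 5)
obs 4: x=2 → posterior Dirichlet(9, 4, 13, 5)
obs 5: x=3 → posterior Dirichlet(9, 4, 13, 6)
obs 6: x=2 → posterior Dirichlet(9, 4, 14, 6)
obs 7: x=1 → posterior Dirichlet(9, 5, 14, 6)
obs 8: x=3 → posterior Dirichlet(9, 5, 14, 7)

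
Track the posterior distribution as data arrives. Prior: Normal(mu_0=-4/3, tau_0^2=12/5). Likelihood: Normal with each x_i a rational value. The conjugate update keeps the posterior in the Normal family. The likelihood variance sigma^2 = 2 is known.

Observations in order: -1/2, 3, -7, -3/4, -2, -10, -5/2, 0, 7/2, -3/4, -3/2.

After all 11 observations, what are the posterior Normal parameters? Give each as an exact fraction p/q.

obs 1: x=-1/2 → posterior Normal(-29/33, 12/11)
obs 2: x=3 → posterior Normal(25/51, 12/17)
obs 3: x=-7 → posterior Normal(-101/69, 12/23)
obs 4: x=-3/4 → posterior Normal(-229/174, 12/29)
obs 5: x=-2 → posterior Normal(-43/30, 12/35)
obs 6: x=-10 → posterior Normal(-661/246, 12/41)
obs 7: x=-5/2 → posterior Normal(-751/282, 12/47)
obs 8: x=0 → posterior Normal(-751/318, 12/53)
obs 9: x=7/2 → posterior Normal(-625/354, 12/59)
obs 10: x=-3/4 → posterior Normal(-326/195, 12/65)
obs 11: x=-3/2 → posterior Normal(-353/213, 12/71)

mu_0=-353/213, tau_0^2=12/71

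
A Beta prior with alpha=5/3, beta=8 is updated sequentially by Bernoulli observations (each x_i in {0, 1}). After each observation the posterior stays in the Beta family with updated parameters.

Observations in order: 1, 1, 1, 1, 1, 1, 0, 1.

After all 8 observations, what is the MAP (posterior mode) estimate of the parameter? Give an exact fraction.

23/47

obs 1: x=1 → posterior Beta(8/3, 8)
obs 2: x=1 → posterior Beta(11/3, 8)
obs 3: x=1 → posterior Beta(14/3, 8)
obs 4: x=1 → posterior Beta(17/3, 8)
obs 5: x=1 → posterior Beta(20/3, 8)
obs 6: x=1 → posterior Beta(23/3, 8)
obs 7: x=0 → posterior Beta(23/3, 9)
obs 8: x=1 → posterior Beta(26/3, 9)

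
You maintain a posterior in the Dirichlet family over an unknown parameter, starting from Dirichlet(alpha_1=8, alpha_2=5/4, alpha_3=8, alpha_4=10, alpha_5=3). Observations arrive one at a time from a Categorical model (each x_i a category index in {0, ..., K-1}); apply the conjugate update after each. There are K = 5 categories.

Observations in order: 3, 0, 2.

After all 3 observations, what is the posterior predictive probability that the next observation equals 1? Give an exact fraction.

obs 1: x=3 → posterior Dirichlet(8, 5/4, 8, 11, 3)
obs 2: x=0 → posterior Dirichlet(9, 5/4, 8, 11, 3)
obs 3: x=2 → posterior Dirichlet(9, 5/4, 9, 11, 3)

5/133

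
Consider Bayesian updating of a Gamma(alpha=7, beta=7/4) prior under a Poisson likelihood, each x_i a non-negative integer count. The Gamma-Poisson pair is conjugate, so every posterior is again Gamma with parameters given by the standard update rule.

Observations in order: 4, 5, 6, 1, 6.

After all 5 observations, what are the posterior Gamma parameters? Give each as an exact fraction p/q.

obs 1: x=4 → posterior Gamma(11, 11/4)
obs 2: x=5 → posterior Gamma(16, 15/4)
obs 3: x=6 → posterior Gamma(22, 19/4)
obs 4: x=1 → posterior Gamma(23, 23/4)
obs 5: x=6 → posterior Gamma(29, 27/4)

alpha=29, beta=27/4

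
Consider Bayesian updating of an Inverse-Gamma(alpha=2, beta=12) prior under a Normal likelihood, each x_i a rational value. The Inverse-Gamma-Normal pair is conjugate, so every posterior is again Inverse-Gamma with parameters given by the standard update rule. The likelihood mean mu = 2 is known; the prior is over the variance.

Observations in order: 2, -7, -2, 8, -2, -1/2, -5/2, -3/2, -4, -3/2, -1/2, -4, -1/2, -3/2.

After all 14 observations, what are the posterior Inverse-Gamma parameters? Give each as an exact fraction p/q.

obs 1: x=2 → posterior Inverse-Gamma(5/2, 12)
obs 2: x=-7 → posterior Inverse-Gamma(3, 105/2)
obs 3: x=-2 → posterior Inverse-Gamma(7/2, 121/2)
obs 4: x=8 → posterior Inverse-Gamma(4, 157/2)
obs 5: x=-2 → posterior Inverse-Gamma(9/2, 173/2)
obs 6: x=-1/2 → posterior Inverse-Gamma(5, 717/8)
obs 7: x=-5/2 → posterior Inverse-Gamma(11/2, 399/4)
obs 8: x=-3/2 → posterior Inverse-Gamma(6, 847/8)
obs 9: x=-4 → posterior Inverse-Gamma(13/2, 991/8)
obs 10: x=-3/2 → posterior Inverse-Gamma(7, 130)
obs 11: x=-1/2 → posterior Inverse-Gamma(15/2, 1065/8)
obs 12: x=-4 → posterior Inverse-Gamma(8, 1209/8)
obs 13: x=-1/2 → posterior Inverse-Gamma(17/2, 617/4)
obs 14: x=-3/2 → posterior Inverse-Gamma(9, 1283/8)

alpha=9, beta=1283/8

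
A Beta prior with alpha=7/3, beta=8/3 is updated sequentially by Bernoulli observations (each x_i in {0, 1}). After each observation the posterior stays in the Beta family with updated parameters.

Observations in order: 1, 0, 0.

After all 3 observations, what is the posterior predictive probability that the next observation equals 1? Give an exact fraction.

5/12

obs 1: x=1 → posterior Beta(10/3, 8/3)
obs 2: x=0 → posterior Beta(10/3, 11/3)
obs 3: x=0 → posterior Beta(10/3, 14/3)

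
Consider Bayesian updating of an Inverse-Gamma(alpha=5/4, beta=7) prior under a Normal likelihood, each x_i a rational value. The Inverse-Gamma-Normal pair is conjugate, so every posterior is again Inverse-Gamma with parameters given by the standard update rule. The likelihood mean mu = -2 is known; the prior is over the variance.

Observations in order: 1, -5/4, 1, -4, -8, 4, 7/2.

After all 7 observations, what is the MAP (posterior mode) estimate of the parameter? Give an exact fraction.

obs 1: x=1 → posterior Inverse-Gamma(7/4, 23/2)
obs 2: x=-5/4 → posterior Inverse-Gamma(9/4, 377/32)
obs 3: x=1 → posterior Inverse-Gamma(11/4, 521/32)
obs 4: x=-4 → posterior Inverse-Gamma(13/4, 585/32)
obs 5: x=-8 → posterior Inverse-Gamma(15/4, 1161/32)
obs 6: x=4 → posterior Inverse-Gamma(17/4, 1737/32)
obs 7: x=7/2 → posterior Inverse-Gamma(19/4, 2221/32)

2221/184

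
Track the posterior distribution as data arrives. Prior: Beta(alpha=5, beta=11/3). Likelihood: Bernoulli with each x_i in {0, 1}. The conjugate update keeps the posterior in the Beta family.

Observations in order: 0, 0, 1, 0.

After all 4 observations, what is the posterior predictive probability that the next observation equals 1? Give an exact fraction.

obs 1: x=0 → posterior Beta(5, 14/3)
obs 2: x=0 → posterior Beta(5, 17/3)
obs 3: x=1 → posterior Beta(6, 17/3)
obs 4: x=0 → posterior Beta(6, 20/3)

9/19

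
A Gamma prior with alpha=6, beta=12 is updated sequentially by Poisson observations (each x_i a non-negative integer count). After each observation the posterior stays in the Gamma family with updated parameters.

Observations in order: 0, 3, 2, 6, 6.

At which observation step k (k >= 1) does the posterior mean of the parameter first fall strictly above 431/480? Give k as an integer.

k = 4

obs 1: x=0 → posterior Gamma(6, 13)
obs 2: x=3 → posterior Gamma(9, 14)
obs 3: x=2 → posterior Gamma(11, 15)
obs 4: x=6 → posterior Gamma(17, 16)
obs 5: x=6 → posterior Gamma(23, 17)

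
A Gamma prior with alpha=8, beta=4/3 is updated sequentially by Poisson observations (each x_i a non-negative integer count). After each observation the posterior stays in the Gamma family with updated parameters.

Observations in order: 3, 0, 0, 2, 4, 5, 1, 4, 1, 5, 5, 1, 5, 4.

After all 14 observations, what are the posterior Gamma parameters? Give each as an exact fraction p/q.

alpha=48, beta=46/3

obs 1: x=3 → posterior Gamma(11, 7/3)
obs 2: x=0 → posterior Gamma(11, 10/3)
obs 3: x=0 → posterior Gamma(11, 13/3)
obs 4: x=2 → posterior Gamma(13, 16/3)
obs 5: x=4 → posterior Gamma(17, 19/3)
obs 6: x=5 → posterior Gamma(22, 22/3)
obs 7: x=1 → posterior Gamma(23, 25/3)
obs 8: x=4 → posterior Gamma(27, 28/3)
obs 9: x=1 → posterior Gamma(28, 31/3)
obs 10: x=5 → posterior Gamma(33, 34/3)
obs 11: x=5 → posterior Gamma(38, 37/3)
obs 12: x=1 → posterior Gamma(39, 40/3)
obs 13: x=5 → posterior Gamma(44, 43/3)
obs 14: x=4 → posterior Gamma(48, 46/3)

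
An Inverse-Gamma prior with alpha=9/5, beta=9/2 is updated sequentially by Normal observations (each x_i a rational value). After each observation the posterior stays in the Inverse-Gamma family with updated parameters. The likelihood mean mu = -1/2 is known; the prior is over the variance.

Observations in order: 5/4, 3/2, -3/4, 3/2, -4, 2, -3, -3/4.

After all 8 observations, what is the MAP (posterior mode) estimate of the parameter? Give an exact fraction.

3595/1088

obs 1: x=5/4 → posterior Inverse-Gamma(23/10, 193/32)
obs 2: x=3/2 → posterior Inverse-Gamma(14/5, 257/32)
obs 3: x=-3/4 → posterior Inverse-Gamma(33/10, 129/16)
obs 4: x=3/2 → posterior Inverse-Gamma(19/5, 161/16)
obs 5: x=-4 → posterior Inverse-Gamma(43/10, 259/16)
obs 6: x=2 → posterior Inverse-Gamma(24/5, 309/16)
obs 7: x=-3 → posterior Inverse-Gamma(53/10, 359/16)
obs 8: x=-3/4 → posterior Inverse-Gamma(29/5, 719/32)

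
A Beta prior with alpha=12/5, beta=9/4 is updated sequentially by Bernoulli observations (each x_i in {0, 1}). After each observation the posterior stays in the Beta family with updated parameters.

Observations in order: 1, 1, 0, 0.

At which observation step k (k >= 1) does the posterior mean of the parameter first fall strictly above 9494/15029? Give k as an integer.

obs 1: x=1 → posterior Beta(17/5, 9/4)
obs 2: x=1 → posterior Beta(22/5, 9/4)
obs 3: x=0 → posterior Beta(22/5, 13/4)
obs 4: x=0 → posterior Beta(22/5, 17/4)

k = 2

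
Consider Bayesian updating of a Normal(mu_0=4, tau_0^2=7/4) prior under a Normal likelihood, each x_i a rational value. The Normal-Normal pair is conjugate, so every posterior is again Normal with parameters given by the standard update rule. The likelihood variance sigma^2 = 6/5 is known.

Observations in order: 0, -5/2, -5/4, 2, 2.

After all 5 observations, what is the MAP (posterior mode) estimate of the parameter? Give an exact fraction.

419/796

obs 1: x=0 → posterior Normal(96/59, 42/59)
obs 2: x=-5/2 → posterior Normal(17/188, 21/47)
obs 3: x=-5/4 → posterior Normal(-47/172, 14/43)
obs 4: x=2 → posterior Normal(139/656, 21/82)
obs 5: x=2 → posterior Normal(419/796, 42/199)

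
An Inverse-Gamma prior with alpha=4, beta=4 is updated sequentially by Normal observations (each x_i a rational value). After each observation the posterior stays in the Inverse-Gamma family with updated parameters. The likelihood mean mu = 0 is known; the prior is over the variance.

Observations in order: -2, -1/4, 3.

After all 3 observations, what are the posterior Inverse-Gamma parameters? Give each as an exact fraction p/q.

alpha=11/2, beta=337/32

obs 1: x=-2 → posterior Inverse-Gamma(9/2, 6)
obs 2: x=-1/4 → posterior Inverse-Gamma(5, 193/32)
obs 3: x=3 → posterior Inverse-Gamma(11/2, 337/32)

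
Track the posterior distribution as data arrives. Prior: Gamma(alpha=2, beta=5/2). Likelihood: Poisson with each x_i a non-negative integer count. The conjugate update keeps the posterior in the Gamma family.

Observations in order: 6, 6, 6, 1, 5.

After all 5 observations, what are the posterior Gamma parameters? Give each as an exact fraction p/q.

alpha=26, beta=15/2

obs 1: x=6 → posterior Gamma(8, 7/2)
obs 2: x=6 → posterior Gamma(14, 9/2)
obs 3: x=6 → posterior Gamma(20, 11/2)
obs 4: x=1 → posterior Gamma(21, 13/2)
obs 5: x=5 → posterior Gamma(26, 15/2)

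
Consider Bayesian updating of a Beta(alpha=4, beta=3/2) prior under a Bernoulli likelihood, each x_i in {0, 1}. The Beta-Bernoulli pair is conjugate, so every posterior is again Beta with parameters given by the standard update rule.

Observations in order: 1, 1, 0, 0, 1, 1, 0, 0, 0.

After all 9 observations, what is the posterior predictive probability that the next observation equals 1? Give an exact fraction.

16/29

obs 1: x=1 → posterior Beta(5, 3/2)
obs 2: x=1 → posterior Beta(6, 3/2)
obs 3: x=0 → posterior Beta(6, 5/2)
obs 4: x=0 → posterior Beta(6, 7/2)
obs 5: x=1 → posterior Beta(7, 7/2)
obs 6: x=1 → posterior Beta(8, 7/2)
obs 7: x=0 → posterior Beta(8, 9/2)
obs 8: x=0 → posterior Beta(8, 11/2)
obs 9: x=0 → posterior Beta(8, 13/2)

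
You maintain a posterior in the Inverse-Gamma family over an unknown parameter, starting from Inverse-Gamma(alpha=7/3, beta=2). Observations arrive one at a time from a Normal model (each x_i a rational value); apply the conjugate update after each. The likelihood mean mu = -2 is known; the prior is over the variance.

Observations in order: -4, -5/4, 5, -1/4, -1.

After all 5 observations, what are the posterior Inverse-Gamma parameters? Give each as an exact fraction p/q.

obs 1: x=-4 → posterior Inverse-Gamma(17/6, 4)
obs 2: x=-5/4 → posterior Inverse-Gamma(10/3, 137/32)
obs 3: x=5 → posterior Inverse-Gamma(23/6, 921/32)
obs 4: x=-1/4 → posterior Inverse-Gamma(13/3, 485/16)
obs 5: x=-1 → posterior Inverse-Gamma(29/6, 493/16)

alpha=29/6, beta=493/16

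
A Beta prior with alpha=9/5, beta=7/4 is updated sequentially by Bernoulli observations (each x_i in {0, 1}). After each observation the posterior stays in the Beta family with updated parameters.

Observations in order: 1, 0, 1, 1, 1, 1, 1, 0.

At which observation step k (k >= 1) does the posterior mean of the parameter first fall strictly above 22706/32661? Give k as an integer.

obs 1: x=1 → posterior Beta(14/5, 7/4)
obs 2: x=0 → posterior Beta(14/5, 11/4)
obs 3: x=1 → posterior Beta(19/5, 11/4)
obs 4: x=1 → posterior Beta(24/5, 11/4)
obs 5: x=1 → posterior Beta(29/5, 11/4)
obs 6: x=1 → posterior Beta(34/5, 11/4)
obs 7: x=1 → posterior Beta(39/5, 11/4)
obs 8: x=0 → posterior Beta(39/5, 15/4)

k = 6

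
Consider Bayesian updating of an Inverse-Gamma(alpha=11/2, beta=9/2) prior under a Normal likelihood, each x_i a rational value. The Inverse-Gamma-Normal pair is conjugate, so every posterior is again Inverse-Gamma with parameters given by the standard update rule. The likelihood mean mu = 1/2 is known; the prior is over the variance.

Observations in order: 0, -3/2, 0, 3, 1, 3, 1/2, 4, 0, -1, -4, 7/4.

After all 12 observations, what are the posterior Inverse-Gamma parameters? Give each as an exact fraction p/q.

alpha=23/2, beta=1005/32

obs 1: x=0 → posterior Inverse-Gamma(6, 37/8)
obs 2: x=-3/2 → posterior Inverse-Gamma(13/2, 53/8)
obs 3: x=0 → posterior Inverse-Gamma(7, 27/4)
obs 4: x=3 → posterior Inverse-Gamma(15/2, 79/8)
obs 5: x=1 → posterior Inverse-Gamma(8, 10)
obs 6: x=3 → posterior Inverse-Gamma(17/2, 105/8)
obs 7: x=1/2 → posterior Inverse-Gamma(9, 105/8)
obs 8: x=4 → posterior Inverse-Gamma(19/2, 77/4)
obs 9: x=0 → posterior Inverse-Gamma(10, 155/8)
obs 10: x=-1 → posterior Inverse-Gamma(21/2, 41/2)
obs 11: x=-4 → posterior Inverse-Gamma(11, 245/8)
obs 12: x=7/4 → posterior Inverse-Gamma(23/2, 1005/32)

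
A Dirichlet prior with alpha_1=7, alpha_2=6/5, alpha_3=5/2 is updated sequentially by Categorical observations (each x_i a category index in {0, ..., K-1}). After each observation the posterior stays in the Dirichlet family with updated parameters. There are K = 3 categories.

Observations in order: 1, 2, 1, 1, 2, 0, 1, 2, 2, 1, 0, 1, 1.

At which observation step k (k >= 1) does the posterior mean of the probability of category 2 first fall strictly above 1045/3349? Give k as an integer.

obs 1: x=1 → posterior Dirichlet(7, 11/5, 5/2)
obs 2: x=2 → posterior Dirichlet(7, 11/5, 7/2)
obs 3: x=1 → posterior Dirichlet(7, 16/5, 7/2)
obs 4: x=1 → posterior Dirichlet(7, 21/5, 7/2)
obs 5: x=2 → posterior Dirichlet(7, 21/5, 9/2)
obs 6: x=0 → posterior Dirichlet(8, 21/5, 9/2)
obs 7: x=1 → posterior Dirichlet(8, 26/5, 9/2)
obs 8: x=2 → posterior Dirichlet(8, 26/5, 11/2)
obs 9: x=2 → posterior Dirichlet(8, 26/5, 13/2)
obs 10: x=1 → posterior Dirichlet(8, 31/5, 13/2)
obs 11: x=0 → posterior Dirichlet(9, 31/5, 13/2)
obs 12: x=1 → posterior Dirichlet(9, 36/5, 13/2)
obs 13: x=1 → posterior Dirichlet(9, 41/5, 13/2)

k = 9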